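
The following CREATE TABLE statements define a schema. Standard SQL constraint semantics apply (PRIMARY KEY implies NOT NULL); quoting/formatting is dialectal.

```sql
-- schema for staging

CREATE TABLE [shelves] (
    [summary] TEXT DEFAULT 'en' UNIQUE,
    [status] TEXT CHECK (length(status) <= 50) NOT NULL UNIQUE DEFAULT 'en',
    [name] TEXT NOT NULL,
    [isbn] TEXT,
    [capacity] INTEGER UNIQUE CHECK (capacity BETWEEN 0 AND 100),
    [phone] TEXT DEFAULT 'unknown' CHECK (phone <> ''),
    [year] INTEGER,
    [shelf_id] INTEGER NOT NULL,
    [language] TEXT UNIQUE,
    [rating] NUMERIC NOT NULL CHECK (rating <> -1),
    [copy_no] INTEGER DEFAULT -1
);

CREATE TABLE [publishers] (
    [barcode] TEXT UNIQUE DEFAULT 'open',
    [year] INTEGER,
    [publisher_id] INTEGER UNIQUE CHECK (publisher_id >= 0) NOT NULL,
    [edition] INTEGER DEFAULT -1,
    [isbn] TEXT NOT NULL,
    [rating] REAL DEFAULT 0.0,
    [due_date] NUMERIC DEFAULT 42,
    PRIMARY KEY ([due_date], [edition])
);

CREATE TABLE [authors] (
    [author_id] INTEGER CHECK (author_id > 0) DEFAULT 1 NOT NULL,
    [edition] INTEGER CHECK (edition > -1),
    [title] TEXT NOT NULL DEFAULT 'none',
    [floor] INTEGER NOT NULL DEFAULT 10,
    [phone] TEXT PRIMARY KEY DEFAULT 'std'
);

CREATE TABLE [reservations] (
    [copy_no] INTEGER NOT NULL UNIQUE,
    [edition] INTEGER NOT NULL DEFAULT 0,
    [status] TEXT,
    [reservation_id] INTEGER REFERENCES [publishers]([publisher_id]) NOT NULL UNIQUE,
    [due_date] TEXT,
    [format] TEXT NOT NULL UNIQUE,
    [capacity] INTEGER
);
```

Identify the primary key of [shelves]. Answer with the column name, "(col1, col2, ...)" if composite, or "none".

none

No column is declared PRIMARY KEY inline, and there is no table-level PRIMARY KEY clause in shelves.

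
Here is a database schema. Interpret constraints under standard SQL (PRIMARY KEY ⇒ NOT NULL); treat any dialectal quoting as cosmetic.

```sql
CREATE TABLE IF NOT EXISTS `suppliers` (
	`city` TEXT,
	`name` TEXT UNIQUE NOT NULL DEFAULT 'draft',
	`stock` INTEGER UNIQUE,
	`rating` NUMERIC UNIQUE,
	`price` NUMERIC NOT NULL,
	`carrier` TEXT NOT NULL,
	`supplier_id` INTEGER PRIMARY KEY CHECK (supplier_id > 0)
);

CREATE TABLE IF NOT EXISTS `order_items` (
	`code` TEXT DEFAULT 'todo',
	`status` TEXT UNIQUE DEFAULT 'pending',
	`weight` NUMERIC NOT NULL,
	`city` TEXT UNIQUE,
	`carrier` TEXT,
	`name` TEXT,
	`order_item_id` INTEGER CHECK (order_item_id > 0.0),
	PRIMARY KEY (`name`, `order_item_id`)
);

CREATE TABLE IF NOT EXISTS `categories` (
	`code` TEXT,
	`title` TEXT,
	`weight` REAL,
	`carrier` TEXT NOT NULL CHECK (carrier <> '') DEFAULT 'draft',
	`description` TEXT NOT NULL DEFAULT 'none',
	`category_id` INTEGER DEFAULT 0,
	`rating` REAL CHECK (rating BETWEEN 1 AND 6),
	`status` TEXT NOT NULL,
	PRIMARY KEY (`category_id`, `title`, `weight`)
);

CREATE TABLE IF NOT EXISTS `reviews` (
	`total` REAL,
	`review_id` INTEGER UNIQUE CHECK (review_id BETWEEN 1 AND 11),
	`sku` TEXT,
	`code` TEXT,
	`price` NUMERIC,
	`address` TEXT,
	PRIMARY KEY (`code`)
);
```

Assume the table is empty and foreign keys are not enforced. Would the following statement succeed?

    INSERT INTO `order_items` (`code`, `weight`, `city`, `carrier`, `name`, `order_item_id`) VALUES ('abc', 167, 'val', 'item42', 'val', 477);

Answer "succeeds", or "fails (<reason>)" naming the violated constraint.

NOT NULL columns: name is supplied; order_item_id is supplied; weight is supplied.
CHECK constraints: 477 satisfies (order_item_id > 0.0).
No constraint is violated.

succeeds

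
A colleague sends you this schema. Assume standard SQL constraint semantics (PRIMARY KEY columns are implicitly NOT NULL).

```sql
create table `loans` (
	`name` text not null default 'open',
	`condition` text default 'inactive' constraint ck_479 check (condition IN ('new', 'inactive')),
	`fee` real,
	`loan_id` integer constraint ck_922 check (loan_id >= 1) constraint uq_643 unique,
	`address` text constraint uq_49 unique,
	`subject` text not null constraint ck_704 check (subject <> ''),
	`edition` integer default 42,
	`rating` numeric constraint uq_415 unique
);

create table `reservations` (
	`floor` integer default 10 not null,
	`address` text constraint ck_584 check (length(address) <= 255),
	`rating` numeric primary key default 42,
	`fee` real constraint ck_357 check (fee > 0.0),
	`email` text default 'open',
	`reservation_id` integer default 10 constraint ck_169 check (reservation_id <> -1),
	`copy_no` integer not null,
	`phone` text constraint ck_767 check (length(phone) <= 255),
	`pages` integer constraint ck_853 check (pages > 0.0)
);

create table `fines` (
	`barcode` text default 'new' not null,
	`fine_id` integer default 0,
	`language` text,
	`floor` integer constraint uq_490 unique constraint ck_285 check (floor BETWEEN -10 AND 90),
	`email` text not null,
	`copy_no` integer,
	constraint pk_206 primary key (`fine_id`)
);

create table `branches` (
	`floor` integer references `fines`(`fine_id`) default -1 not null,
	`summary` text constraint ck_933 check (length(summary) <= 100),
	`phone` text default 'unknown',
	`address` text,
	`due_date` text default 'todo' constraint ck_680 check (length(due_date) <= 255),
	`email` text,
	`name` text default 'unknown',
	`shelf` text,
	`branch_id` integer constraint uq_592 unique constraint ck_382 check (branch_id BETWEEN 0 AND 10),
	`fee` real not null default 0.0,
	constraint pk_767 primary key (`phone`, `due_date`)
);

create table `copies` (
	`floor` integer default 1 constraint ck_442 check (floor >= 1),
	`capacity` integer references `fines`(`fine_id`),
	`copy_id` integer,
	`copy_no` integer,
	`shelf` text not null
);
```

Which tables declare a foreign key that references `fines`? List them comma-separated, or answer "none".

- branches.floor references fines(fine_id).
- copies.capacity references fines(fine_id).

branches, copies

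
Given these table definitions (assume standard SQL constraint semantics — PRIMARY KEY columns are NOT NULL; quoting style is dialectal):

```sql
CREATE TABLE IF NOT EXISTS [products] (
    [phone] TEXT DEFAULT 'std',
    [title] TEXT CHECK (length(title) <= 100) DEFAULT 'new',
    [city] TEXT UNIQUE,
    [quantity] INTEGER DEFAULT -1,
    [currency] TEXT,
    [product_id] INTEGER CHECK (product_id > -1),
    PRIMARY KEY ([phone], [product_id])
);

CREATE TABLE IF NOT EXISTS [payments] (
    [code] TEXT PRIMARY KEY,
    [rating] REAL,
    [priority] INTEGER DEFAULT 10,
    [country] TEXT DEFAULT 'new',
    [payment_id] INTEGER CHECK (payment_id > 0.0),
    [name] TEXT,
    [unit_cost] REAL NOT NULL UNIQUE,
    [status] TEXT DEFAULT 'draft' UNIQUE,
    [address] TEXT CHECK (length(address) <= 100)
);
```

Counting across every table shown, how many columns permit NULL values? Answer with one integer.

products: 4 nullable (title, city, quantity, currency — PK (phone, product_id) and explicit NOT NULL columns excluded).
payments: 7 nullable (rating, priority, country, payment_id, name, status, address — PK (code) and explicit NOT NULL columns excluded).
Total: 4 + 7 = 11.

11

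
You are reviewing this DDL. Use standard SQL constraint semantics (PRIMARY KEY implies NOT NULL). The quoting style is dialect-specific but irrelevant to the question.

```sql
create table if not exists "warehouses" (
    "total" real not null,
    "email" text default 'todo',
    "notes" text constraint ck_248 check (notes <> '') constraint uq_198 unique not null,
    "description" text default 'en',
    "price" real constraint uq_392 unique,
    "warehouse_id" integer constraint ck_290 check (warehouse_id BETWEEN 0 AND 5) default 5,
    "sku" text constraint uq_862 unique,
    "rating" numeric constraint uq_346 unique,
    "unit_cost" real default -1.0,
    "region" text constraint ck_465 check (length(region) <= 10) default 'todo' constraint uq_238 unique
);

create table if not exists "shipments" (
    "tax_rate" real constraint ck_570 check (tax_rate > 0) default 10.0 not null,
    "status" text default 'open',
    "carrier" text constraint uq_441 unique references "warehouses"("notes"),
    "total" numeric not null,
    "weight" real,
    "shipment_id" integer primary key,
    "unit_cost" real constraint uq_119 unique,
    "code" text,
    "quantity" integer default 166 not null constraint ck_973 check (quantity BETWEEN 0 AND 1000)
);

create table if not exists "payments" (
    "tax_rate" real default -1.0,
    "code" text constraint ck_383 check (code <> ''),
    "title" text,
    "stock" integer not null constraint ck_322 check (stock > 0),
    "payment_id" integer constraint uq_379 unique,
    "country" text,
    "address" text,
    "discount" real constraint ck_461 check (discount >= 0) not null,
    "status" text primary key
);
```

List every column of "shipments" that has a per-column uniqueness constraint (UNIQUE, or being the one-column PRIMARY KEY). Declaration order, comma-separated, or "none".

- tax_rate: no UNIQUE or single-column PK constraint.
- status: no UNIQUE or single-column PK constraint.
- carrier: declared UNIQUE → unique.
- total: no UNIQUE or single-column PK constraint.
- weight: no UNIQUE or single-column PK constraint.
- shipment_id: single-column PRIMARY KEY → unique.
- unit_cost: declared UNIQUE → unique.
- code: no UNIQUE or single-column PK constraint.
- quantity: no UNIQUE or single-column PK constraint.

carrier, shipment_id, unit_cost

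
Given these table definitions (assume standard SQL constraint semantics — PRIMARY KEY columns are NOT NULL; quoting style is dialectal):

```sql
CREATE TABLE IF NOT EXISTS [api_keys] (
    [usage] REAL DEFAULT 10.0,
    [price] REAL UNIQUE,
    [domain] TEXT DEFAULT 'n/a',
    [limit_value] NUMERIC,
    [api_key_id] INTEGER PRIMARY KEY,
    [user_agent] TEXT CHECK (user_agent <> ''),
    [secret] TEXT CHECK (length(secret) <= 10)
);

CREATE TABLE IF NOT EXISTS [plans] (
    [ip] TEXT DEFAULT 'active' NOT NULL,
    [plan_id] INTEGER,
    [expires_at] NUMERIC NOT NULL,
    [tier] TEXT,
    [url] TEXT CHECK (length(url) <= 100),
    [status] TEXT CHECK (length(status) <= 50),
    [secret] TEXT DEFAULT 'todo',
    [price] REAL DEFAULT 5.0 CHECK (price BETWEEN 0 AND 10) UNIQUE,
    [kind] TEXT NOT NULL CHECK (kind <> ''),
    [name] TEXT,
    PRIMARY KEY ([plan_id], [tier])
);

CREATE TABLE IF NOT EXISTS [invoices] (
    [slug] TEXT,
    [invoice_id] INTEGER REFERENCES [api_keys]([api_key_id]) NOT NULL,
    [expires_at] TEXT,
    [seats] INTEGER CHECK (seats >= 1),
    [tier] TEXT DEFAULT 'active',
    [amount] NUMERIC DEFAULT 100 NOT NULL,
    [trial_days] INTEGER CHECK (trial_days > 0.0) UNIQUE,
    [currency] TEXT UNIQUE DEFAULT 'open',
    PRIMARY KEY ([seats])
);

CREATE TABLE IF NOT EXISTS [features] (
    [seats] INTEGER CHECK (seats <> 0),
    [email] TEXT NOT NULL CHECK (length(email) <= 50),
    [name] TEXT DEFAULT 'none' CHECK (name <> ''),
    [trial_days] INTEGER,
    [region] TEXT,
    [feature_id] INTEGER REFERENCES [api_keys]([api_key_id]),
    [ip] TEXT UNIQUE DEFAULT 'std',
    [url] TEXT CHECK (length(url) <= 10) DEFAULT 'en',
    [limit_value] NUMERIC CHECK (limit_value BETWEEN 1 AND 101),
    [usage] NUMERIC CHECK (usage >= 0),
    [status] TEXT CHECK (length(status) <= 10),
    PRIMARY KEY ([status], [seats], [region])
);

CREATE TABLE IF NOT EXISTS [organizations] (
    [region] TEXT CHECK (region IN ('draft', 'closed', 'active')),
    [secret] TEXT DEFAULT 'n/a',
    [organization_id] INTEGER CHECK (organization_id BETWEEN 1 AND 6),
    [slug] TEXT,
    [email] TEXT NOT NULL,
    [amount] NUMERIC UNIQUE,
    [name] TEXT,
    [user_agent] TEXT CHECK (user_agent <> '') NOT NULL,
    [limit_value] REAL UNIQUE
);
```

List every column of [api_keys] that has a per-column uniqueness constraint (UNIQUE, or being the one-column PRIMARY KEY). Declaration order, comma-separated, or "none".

price, api_key_id

- usage: no UNIQUE or single-column PK constraint.
- price: declared UNIQUE → unique.
- domain: no UNIQUE or single-column PK constraint.
- limit_value: no UNIQUE or single-column PK constraint.
- api_key_id: single-column PRIMARY KEY → unique.
- user_agent: no UNIQUE or single-column PK constraint.
- secret: no UNIQUE or single-column PK constraint.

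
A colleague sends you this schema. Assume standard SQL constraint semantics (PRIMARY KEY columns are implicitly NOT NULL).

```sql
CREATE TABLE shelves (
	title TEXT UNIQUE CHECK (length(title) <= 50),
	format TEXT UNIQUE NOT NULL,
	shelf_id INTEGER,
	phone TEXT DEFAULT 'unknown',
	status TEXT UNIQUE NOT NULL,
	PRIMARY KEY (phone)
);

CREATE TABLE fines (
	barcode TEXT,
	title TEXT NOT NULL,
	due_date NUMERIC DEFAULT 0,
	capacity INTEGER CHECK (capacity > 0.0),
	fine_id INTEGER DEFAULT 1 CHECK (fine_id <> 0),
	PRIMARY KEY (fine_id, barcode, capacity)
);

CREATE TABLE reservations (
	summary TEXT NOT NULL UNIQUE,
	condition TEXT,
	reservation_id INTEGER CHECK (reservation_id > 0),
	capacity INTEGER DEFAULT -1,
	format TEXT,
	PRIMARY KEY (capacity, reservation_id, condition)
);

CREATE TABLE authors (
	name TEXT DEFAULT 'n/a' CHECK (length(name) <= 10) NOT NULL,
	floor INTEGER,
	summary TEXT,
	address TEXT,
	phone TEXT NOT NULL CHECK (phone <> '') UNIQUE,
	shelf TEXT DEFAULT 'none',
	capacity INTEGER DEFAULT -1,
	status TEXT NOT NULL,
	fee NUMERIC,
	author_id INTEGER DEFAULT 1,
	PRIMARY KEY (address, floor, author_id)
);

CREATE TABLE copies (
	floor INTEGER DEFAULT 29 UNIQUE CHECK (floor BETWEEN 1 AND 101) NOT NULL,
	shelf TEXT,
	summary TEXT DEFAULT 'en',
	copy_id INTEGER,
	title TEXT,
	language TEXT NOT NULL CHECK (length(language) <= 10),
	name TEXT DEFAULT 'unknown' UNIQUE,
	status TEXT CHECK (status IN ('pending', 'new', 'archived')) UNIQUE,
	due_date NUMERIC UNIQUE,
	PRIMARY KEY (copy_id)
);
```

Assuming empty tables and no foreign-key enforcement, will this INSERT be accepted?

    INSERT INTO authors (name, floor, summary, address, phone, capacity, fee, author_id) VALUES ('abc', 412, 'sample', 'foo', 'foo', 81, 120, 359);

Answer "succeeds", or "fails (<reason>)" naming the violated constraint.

fails (NOT NULL on status)

status is omitted from the column list and has no DEFAULT, so it would receive NULL.
But status is declared NOT NULL.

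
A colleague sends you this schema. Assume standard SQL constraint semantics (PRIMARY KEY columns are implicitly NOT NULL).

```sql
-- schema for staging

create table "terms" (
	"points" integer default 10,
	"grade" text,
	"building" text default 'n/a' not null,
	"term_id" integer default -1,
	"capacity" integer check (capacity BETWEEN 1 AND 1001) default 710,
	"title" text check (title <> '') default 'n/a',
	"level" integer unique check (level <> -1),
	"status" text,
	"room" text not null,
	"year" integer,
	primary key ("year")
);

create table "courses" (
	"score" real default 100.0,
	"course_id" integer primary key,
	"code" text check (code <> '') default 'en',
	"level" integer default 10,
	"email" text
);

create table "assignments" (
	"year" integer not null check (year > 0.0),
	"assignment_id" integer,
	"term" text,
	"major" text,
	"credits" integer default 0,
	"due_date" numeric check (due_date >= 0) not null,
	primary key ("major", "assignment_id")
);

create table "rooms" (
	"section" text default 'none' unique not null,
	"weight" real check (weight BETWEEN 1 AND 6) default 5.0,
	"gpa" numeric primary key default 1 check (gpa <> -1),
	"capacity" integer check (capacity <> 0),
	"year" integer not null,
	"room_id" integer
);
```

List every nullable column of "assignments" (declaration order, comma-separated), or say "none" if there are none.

term, credits

- year: declared NOT NULL → not nullable.
- assignment_id: part of the PRIMARY KEY, which implies NOT NULL → not nullable.
- term: no NOT NULL constraint applies → nullable.
- major: part of the PRIMARY KEY, which implies NOT NULL → not nullable.
- credits: DEFAULT only fills an omitted column; an explicit NULL is still allowed → nullable.
- due_date: declared NOT NULL → not nullable.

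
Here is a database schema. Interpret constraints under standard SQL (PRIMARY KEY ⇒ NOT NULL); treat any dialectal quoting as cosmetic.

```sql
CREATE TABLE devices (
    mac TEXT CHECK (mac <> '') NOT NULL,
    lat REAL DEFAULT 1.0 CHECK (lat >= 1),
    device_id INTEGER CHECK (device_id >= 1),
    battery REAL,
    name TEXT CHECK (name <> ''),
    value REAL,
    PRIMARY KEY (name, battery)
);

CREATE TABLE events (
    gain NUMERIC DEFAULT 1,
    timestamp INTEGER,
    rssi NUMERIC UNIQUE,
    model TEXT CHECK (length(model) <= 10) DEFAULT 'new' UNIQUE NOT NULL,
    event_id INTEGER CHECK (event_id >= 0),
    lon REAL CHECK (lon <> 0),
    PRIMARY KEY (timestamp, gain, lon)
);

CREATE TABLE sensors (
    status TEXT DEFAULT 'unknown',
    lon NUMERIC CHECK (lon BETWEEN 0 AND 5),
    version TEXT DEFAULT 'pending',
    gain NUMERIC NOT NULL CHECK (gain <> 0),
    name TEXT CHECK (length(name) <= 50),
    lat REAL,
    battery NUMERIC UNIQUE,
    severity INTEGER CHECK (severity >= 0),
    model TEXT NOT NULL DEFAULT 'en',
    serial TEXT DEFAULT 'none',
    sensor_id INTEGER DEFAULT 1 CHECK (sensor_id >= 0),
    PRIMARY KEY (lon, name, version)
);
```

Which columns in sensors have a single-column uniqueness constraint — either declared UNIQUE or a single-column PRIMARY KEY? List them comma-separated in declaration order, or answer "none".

- status: no UNIQUE or single-column PK constraint.
- lon: part of a composite PRIMARY KEY — only the tuple is unique, not this column on its own.
- version: part of a composite PRIMARY KEY — only the tuple is unique, not this column on its own.
- gain: no UNIQUE or single-column PK constraint.
- name: part of a composite PRIMARY KEY — only the tuple is unique, not this column on its own.
- lat: no UNIQUE or single-column PK constraint.
- battery: declared UNIQUE → unique.
- severity: no UNIQUE or single-column PK constraint.
- model: no UNIQUE or single-column PK constraint.
- serial: no UNIQUE or single-column PK constraint.
- sensor_id: no UNIQUE or single-column PK constraint.

battery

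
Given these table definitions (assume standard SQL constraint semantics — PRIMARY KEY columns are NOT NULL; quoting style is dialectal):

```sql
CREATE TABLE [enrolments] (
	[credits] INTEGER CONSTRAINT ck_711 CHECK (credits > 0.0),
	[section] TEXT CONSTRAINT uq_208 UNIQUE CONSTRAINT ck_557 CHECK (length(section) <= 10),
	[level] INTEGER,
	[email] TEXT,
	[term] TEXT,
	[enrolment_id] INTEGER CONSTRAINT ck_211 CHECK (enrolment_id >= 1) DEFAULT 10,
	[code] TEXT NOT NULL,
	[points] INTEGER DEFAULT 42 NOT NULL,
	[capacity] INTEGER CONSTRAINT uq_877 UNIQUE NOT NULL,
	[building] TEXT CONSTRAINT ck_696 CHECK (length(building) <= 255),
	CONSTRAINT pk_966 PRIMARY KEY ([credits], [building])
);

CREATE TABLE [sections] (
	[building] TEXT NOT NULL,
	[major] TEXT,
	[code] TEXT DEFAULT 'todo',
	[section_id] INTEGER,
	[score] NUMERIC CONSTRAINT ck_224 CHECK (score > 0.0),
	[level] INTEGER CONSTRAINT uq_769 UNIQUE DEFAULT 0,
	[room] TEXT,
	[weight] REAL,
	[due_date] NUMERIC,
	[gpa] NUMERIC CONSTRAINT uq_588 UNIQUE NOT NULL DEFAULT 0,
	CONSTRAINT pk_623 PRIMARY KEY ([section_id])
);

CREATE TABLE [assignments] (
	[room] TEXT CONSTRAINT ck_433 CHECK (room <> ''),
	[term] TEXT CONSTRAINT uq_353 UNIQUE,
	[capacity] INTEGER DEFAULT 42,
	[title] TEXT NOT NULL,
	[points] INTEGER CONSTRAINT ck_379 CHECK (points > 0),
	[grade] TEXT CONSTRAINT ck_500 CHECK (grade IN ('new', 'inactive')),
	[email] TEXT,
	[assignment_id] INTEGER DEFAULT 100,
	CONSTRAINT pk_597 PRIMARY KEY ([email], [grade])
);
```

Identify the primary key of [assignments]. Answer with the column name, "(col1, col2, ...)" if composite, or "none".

(email, grade)

A table-level PRIMARY KEY clause names 2 columns: email, grade.
This is a composite key — the combination is unique, not each column individually.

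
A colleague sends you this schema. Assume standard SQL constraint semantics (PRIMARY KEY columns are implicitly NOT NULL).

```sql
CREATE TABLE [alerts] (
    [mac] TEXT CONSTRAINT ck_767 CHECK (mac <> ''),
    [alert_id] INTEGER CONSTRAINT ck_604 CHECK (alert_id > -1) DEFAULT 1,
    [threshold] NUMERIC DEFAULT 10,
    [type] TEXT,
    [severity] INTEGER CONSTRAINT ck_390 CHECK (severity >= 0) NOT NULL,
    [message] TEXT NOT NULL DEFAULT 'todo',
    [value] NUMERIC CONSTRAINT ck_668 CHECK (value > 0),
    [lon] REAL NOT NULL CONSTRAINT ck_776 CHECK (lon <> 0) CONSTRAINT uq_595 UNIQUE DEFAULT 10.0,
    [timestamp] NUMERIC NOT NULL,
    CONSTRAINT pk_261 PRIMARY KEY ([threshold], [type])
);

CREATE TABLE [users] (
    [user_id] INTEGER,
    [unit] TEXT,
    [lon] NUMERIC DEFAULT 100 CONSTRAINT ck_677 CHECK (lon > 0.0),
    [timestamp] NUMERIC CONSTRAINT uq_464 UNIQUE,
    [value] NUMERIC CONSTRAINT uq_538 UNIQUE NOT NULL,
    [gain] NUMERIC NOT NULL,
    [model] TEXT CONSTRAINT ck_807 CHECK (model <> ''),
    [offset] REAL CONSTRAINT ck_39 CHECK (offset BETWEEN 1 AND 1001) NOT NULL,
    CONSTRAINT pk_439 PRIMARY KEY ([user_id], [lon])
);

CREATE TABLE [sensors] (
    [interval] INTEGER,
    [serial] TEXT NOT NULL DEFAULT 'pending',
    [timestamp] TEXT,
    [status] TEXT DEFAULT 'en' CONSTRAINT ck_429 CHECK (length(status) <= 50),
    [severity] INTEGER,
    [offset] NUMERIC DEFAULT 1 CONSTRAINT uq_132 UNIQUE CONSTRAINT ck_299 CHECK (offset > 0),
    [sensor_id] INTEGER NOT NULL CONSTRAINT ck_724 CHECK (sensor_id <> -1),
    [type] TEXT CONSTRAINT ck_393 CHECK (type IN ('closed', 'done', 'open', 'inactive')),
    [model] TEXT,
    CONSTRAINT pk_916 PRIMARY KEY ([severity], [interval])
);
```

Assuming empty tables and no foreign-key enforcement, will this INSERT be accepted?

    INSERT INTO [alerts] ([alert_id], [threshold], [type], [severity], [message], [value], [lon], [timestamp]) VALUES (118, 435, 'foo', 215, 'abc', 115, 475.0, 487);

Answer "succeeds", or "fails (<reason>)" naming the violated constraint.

succeeds

NOT NULL columns: lon is supplied; message is supplied; severity is supplied; threshold is supplied; timestamp is supplied; type is supplied.
CHECK constraints: 118 satisfies (alert_id > -1); 215 satisfies (severity >= 0); 115 satisfies (value > 0); 475.0 satisfies (lon <> 0).
No constraint is violated.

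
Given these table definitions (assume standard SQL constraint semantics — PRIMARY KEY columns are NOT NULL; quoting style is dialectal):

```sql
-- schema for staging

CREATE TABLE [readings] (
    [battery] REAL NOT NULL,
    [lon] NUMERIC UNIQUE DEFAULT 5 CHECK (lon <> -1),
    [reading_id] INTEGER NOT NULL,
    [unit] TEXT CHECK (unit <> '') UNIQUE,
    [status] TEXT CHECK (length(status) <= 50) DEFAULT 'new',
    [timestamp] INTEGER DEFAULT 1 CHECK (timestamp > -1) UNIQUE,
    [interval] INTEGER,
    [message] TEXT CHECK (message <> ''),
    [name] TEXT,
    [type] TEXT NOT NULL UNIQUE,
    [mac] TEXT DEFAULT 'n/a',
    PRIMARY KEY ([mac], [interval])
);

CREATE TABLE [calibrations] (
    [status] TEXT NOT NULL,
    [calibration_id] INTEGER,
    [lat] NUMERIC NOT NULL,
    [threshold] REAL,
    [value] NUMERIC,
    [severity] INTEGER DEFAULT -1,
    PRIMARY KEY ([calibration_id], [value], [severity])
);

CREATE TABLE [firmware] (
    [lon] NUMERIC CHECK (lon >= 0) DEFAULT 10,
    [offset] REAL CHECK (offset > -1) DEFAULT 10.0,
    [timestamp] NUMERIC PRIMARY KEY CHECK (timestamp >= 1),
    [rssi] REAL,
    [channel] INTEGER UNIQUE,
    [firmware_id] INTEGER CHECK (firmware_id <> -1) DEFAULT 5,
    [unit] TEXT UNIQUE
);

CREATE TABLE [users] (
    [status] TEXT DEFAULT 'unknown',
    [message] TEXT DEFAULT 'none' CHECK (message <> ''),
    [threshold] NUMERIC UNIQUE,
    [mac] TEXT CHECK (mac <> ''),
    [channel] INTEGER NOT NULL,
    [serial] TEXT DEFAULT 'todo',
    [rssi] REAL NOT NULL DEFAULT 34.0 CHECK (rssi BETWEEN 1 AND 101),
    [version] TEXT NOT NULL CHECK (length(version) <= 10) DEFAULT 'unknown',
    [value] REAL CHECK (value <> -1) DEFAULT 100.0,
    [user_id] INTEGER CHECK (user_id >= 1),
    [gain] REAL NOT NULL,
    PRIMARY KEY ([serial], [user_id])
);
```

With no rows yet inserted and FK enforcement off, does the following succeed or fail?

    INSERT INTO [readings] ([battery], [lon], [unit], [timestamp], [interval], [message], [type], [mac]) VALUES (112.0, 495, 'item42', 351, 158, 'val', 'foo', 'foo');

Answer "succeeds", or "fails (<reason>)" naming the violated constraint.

reading_id is omitted from the column list and has no DEFAULT, so it would receive NULL.
But reading_id is declared NOT NULL.

fails (NOT NULL on reading_id)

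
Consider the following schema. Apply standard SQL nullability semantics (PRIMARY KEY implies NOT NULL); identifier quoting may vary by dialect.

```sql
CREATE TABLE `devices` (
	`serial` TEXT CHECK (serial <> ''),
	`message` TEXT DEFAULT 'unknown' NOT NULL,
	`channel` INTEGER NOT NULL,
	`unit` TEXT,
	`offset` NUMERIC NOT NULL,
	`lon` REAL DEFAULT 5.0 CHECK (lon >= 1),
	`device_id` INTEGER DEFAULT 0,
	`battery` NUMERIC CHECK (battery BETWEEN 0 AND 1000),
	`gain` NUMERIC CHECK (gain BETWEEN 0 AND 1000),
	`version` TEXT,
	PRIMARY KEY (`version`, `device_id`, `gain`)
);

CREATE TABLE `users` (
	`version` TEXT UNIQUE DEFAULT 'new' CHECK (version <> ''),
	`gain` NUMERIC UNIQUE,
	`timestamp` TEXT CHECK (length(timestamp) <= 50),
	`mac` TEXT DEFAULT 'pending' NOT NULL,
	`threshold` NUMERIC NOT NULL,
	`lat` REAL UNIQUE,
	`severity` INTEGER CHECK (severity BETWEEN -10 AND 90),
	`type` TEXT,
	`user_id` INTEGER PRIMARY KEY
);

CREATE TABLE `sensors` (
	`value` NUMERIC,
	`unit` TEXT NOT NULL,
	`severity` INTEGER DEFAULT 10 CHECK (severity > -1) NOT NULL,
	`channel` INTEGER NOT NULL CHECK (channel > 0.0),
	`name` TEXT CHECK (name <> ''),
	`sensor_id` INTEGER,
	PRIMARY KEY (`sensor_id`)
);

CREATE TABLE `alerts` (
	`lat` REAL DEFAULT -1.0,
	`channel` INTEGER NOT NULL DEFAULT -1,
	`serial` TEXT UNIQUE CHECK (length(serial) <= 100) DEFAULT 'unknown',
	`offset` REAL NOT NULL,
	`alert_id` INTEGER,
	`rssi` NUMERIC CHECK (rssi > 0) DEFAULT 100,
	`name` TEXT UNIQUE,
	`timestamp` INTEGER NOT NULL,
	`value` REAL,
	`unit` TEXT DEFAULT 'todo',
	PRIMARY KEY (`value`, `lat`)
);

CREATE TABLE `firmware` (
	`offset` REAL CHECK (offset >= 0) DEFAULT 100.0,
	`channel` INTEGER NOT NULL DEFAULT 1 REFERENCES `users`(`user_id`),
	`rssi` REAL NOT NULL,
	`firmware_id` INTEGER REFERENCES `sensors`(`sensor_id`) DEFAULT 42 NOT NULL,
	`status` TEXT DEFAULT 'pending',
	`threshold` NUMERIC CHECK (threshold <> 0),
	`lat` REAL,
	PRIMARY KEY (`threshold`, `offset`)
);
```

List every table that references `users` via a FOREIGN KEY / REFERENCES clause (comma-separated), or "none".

firmware

- firmware.channel references users(user_id).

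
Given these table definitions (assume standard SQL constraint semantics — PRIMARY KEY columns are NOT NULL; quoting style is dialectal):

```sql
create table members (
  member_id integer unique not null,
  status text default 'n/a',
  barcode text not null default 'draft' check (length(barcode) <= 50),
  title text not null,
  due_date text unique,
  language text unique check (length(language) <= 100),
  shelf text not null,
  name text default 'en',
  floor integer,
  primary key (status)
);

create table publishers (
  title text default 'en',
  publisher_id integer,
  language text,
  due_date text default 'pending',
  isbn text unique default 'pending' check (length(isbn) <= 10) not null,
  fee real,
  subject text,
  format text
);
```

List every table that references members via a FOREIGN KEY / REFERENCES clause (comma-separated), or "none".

No REFERENCES clause anywhere in the schema names members.

none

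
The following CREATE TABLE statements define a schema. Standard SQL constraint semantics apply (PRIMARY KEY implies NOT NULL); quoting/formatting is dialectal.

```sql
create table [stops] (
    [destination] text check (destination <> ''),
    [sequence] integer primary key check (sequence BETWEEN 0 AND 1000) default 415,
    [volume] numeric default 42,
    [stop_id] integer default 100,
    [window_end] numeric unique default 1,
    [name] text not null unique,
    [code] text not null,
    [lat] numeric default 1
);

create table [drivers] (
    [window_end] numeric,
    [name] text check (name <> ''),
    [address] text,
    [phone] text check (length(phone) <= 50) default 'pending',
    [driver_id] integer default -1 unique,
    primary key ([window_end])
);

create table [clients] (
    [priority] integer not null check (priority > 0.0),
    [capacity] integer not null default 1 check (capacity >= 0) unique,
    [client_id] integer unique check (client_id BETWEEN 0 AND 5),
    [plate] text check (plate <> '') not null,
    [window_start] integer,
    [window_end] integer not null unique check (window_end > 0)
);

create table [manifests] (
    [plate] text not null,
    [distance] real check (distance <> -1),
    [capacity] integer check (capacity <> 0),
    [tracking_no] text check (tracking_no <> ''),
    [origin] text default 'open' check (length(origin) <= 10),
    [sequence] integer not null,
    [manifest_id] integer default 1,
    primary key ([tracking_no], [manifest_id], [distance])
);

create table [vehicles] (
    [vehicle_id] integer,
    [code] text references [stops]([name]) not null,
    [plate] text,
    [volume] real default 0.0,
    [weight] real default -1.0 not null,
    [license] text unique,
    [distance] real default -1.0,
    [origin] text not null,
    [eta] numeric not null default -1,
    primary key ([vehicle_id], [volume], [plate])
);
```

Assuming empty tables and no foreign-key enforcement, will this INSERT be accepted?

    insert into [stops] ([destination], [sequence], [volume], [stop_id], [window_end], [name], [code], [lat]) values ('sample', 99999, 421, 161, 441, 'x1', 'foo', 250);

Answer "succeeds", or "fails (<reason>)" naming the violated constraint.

The value 99999 for sequence violates CHECK (sequence BETWEEN 0 AND 1000).

fails (CHECK on sequence)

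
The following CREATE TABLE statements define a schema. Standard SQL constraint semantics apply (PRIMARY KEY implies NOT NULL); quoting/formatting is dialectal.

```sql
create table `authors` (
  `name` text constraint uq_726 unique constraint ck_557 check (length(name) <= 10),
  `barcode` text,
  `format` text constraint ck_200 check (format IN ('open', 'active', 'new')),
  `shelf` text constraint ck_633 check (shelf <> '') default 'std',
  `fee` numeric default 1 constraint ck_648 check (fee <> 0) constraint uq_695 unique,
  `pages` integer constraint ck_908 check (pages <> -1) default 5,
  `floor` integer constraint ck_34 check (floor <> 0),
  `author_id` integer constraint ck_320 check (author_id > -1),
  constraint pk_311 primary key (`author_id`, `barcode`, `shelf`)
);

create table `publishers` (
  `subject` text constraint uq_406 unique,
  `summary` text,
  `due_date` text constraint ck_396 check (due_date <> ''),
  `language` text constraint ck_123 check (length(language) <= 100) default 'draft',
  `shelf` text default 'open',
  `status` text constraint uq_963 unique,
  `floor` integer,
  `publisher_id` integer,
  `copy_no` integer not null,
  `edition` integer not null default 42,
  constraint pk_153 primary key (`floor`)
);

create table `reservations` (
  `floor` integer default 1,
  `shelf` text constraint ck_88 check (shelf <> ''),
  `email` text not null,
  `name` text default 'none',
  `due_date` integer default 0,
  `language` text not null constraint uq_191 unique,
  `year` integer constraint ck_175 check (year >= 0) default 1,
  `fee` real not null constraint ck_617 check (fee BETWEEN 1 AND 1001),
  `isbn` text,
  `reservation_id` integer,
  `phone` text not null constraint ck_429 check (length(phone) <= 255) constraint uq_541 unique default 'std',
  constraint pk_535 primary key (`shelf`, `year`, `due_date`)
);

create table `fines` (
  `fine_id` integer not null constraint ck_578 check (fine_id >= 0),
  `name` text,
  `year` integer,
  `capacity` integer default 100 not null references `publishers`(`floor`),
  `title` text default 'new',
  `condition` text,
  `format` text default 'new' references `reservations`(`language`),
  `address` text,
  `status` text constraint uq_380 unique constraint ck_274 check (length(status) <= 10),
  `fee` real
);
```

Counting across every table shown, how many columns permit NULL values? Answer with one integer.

24

authors: 5 nullable (name, format, fee, pages, floor — PK (author_id, barcode, shelf) and explicit NOT NULL columns excluded).
publishers: 7 nullable (subject, summary, due_date, language, shelf, status, publisher_id — PK (floor) and explicit NOT NULL columns excluded).
reservations: 4 nullable (floor, name, isbn, reservation_id — PK (shelf, year, due_date) and explicit NOT NULL columns excluded).
fines: 8 nullable (name, year, title, condition, format, address, status, fee — PK none and explicit NOT NULL columns excluded).
Total: 5 + 7 + 4 + 8 = 24.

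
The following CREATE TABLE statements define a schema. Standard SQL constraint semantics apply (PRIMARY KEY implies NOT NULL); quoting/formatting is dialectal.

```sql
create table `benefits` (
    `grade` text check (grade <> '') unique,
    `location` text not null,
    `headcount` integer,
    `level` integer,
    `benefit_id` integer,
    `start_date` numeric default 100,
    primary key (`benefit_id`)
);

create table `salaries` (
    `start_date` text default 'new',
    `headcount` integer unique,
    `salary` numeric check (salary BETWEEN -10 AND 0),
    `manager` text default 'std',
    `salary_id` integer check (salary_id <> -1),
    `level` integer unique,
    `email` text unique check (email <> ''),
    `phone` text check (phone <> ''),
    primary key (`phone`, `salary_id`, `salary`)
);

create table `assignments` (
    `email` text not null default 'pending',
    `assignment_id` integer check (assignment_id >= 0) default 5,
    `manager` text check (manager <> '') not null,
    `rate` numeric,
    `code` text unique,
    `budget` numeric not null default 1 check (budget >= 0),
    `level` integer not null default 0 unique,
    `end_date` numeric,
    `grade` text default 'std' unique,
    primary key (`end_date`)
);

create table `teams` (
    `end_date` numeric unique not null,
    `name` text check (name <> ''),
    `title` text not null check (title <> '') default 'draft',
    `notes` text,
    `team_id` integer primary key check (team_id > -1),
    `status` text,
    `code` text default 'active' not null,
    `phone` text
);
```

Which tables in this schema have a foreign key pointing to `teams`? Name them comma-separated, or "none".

No REFERENCES clause anywhere in the schema names teams.

none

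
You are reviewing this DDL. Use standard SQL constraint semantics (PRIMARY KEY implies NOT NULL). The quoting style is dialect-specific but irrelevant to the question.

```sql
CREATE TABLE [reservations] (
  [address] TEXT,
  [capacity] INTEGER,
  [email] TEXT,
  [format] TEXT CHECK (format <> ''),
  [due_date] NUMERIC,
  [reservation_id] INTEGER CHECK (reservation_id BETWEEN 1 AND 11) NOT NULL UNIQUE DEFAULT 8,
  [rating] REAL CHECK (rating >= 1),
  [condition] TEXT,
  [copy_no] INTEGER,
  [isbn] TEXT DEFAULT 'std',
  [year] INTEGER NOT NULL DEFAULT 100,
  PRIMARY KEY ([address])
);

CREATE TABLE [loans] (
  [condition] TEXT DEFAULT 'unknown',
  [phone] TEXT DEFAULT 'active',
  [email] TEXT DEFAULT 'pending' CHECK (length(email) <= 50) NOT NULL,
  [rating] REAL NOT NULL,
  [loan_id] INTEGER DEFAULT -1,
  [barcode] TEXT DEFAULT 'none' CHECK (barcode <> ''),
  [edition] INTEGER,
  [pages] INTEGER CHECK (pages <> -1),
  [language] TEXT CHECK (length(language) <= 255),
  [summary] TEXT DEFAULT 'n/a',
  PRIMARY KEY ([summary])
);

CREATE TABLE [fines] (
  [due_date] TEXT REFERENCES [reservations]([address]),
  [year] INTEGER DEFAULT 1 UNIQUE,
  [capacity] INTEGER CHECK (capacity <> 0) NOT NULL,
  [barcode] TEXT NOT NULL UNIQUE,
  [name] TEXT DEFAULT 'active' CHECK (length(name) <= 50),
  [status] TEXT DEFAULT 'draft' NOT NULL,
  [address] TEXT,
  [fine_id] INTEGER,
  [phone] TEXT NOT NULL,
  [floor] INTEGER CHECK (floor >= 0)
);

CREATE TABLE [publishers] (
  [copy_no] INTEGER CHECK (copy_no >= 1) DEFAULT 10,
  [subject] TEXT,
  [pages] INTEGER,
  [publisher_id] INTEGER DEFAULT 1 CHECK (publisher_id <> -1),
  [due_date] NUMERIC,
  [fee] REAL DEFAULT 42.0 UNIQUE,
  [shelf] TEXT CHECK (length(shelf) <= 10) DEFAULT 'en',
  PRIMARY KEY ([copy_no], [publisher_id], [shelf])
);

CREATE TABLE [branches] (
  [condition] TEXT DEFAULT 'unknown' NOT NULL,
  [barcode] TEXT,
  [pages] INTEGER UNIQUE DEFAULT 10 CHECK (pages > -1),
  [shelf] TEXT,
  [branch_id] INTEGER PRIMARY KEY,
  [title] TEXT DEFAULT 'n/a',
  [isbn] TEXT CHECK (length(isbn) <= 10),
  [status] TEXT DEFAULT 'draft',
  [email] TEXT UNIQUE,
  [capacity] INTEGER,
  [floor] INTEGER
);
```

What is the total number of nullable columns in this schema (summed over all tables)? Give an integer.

34

reservations: 8 nullable (capacity, email, format, due_date, rating, condition, copy_no, isbn — PK (address) and explicit NOT NULL columns excluded).
loans: 7 nullable (condition, phone, loan_id, barcode, edition, pages, language — PK (summary) and explicit NOT NULL columns excluded).
fines: 6 nullable (due_date, year, name, address, fine_id, floor — PK none and explicit NOT NULL columns excluded).
publishers: 4 nullable (subject, pages, due_date, fee — PK (copy_no, publisher_id, shelf) and explicit NOT NULL columns excluded).
branches: 9 nullable (barcode, pages, shelf, title, isbn, status, email, capacity, floor — PK (branch_id) and explicit NOT NULL columns excluded).
Total: 8 + 7 + 6 + 4 + 9 = 34.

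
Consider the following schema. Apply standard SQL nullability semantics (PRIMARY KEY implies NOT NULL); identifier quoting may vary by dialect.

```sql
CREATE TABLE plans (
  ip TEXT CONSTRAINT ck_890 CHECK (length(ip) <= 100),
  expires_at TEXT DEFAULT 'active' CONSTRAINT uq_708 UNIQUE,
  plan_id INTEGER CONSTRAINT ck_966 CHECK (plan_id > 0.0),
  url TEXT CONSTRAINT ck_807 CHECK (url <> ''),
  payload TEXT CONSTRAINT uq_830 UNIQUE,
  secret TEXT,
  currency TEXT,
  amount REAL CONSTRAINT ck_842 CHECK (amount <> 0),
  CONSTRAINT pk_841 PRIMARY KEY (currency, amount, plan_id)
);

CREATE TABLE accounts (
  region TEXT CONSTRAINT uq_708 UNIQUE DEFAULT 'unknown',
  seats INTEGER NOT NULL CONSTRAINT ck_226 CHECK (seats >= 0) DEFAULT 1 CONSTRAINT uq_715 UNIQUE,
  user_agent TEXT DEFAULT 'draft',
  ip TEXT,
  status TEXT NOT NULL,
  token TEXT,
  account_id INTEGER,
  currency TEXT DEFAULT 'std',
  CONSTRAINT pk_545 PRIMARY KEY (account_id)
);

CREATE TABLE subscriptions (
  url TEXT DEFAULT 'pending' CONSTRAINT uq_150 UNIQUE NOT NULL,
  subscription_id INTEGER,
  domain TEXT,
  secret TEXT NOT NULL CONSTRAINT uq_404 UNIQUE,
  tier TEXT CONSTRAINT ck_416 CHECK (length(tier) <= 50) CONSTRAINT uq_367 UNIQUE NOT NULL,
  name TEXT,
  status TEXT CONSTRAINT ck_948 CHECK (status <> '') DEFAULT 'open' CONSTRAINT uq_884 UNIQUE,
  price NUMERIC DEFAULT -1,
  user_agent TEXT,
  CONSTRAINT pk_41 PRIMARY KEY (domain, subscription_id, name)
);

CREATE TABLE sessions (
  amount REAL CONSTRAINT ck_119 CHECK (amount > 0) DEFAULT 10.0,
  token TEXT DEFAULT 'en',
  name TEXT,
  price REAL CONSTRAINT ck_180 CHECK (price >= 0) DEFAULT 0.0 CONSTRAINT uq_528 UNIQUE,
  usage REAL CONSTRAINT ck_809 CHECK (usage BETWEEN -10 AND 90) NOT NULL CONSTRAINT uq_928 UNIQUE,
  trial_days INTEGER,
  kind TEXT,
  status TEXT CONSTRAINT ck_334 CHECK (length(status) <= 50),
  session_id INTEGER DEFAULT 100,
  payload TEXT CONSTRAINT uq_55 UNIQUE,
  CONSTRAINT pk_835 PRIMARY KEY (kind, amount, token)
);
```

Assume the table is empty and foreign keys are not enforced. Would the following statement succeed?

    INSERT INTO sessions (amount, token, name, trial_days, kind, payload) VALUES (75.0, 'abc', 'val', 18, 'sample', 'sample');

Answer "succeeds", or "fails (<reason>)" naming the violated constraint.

usage is omitted from the column list and has no DEFAULT, so it would receive NULL.
But usage is declared NOT NULL.

fails (NOT NULL on usage)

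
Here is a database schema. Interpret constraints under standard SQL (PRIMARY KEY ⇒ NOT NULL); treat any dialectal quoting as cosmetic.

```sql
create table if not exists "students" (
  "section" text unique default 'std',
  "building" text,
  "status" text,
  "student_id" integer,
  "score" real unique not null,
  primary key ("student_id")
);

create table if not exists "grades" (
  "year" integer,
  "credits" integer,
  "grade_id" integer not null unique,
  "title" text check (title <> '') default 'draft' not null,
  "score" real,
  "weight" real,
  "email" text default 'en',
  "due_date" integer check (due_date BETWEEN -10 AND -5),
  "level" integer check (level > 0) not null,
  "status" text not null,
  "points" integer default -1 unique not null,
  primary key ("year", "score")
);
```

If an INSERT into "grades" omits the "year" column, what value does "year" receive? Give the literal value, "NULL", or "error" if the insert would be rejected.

error

year has no DEFAULT clause.
Omitting it would insert NULL, but it is part of the PRIMARY KEY, so the INSERT fails.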